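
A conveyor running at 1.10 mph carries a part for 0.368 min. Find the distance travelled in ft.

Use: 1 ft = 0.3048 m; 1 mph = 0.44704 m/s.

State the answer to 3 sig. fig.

1.10 mph × 0.44704 → 0.491744 m/s
0.368 min × 60 → 22.08 s
d = v × t = 0.491744 m/s × 22.08 s = 10.8577 m
10.8577 m ÷ (0.3048 m/ft) = 35.6224 ft

35.6 ft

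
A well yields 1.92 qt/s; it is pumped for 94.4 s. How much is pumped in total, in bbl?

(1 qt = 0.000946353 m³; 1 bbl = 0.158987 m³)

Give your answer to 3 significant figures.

1.92 qt/s → 0.001817 m³/s
V = Q × t = 0.001817 × 94.4 = 0.171525 m³
In bbl: 0.171525 / 0.158987 = 1.07886 bbl

1.08 bbl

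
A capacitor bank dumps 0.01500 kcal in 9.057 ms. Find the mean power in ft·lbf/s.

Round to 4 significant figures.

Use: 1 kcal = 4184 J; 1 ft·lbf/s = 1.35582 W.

0.01500 kcal × 4184 = 62.76 J
9.057 ms × 0.001 = 0.009057 s
P = E / t = 62.76 J / 0.009057 s = 6929.45 W
6929.45 W ÷ (1.35582 W/ft·lbf/s) = 5110.89 ft·lbf/s

5111 ft·lbf/s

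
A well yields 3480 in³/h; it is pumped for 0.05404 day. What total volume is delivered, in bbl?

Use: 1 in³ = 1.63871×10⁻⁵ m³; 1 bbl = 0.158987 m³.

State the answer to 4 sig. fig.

0.4652 bbl

3480 in³/h → 1.58409×10⁻⁵ m³/s
0.05404 day → 4669.06 s
V = Q × t = 1.58409×10⁻⁵ × 4669.06 = 0.0739621 m³
In bbl: 0.0739621 / 0.158987 = 0.465208 bbl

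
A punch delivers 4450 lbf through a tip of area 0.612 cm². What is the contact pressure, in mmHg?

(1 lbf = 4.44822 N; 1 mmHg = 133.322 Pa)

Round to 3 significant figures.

4450 lbf × 4.44822 → 19794.6 N
0.612 cm² × 0.0001 → 6.12×10⁻⁵ m²
P = F / A = 19794.6 N / 6.12×10⁻⁵ m² = 3.23441×10⁸ Pa
3.23441×10⁸ Pa ÷ (133.322 Pa/mmHg) = 2.42601×10⁶ mmHg

2.43×10⁶ mmHg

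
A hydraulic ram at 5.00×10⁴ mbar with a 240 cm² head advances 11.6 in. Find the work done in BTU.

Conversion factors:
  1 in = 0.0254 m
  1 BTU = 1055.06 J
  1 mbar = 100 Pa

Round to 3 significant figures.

5.00×10⁴ mbar → 5×10⁶ Pa
240 cm² → 0.024 m²
F = P × A = 5×10⁶ × 0.024 = 120000 N
11.6 in → 0.29464 m
W = F × d = 120000 × 0.29464 = 35356.8 J
In BTU: 35356.8 / 1055.06 = 33.5116 BTU

33.5 BTU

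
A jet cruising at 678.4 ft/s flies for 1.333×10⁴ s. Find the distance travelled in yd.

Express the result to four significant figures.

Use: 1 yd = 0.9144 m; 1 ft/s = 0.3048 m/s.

678.4 ft/s × 0.3048 = 206.776 m/s
d = v × t = 206.776 m/s × 13330 s = 2.75632×10⁶ m
2.75632×10⁶ m ÷ (0.9144 m/yd) = 3.01435×10⁶ yd

3.014×10⁶ yd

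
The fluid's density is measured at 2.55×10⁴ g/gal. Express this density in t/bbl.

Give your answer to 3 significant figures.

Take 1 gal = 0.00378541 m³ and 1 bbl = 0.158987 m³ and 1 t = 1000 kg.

1.07 t/bbl

2.55×10⁴ g/gal × 0.001 kg/g ÷ 0.00378541 m³/gal = 6736.39 kg/m³
6736.39 kg/m³ ÷ 1000 kg/t × 0.158987 m³/bbl = 1.071 t/bbl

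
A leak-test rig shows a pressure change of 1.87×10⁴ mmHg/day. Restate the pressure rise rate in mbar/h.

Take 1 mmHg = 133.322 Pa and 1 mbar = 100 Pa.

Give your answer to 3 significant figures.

1.87×10⁴ mmHg/day × 133.322 Pa/mmHg ÷ 86400 s/day = 28.8556 Pa/s
28.8556 Pa/s ÷ 100 Pa/mbar × 3600 s/h = 1038.8 mbar/h

1040 mbar/h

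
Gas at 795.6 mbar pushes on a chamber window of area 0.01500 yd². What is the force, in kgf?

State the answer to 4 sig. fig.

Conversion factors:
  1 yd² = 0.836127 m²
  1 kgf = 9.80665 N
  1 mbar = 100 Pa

795.6 mbar × 100 = 79560 Pa
0.01500 yd² × 0.836127 = 0.0125419 m²
F = P × A = 79560 Pa × 0.0125419 m² = 997.834 N
997.834 N ÷ (9.80665 N/kgf) = 101.751 kgf

101.8 kgf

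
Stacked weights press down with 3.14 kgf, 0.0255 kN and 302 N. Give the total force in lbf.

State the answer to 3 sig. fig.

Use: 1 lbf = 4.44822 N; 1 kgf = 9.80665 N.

80.5 lbf

3.14 kgf × 9.80665 → 30.7929 N
0.0255 kN × 1000 → 25.5 N
302 N (already N)
Sum: 30.7929 + 25.5 + 302 = 358.293 N
In lbf: 358.293 / 4.44822 = 80.5475 lbf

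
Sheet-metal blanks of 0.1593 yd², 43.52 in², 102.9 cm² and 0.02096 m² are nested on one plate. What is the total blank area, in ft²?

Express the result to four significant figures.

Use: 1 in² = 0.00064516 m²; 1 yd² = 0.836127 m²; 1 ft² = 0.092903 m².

2.072 ft²

0.1593 yd² × 0.836127 → 0.133195 m²
43.52 in² × 0.00064516 → 0.0280774 m²
102.9 cm² × 0.0001 → 0.01029 m²
0.02096 m² (already m²)
Combined: 0.133195 + 0.0280774 + 0.01029 + 0.02096 = 0.192522 m²
In ft²: 0.192522 / 0.092903 = 2.07229 ft²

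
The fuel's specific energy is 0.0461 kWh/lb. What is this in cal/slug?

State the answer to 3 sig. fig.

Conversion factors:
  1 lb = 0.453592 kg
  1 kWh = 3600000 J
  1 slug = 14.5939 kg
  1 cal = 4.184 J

1.28×10⁶ cal/slug

0.0461 kWh/lb × 3600000 J/kWh ÷ 0.453592 kg/lb = 365879 J/kg
365879 J/kg ÷ 4.184 J/cal × 14.5939 kg/slug = 1.2762×10⁶ cal/slug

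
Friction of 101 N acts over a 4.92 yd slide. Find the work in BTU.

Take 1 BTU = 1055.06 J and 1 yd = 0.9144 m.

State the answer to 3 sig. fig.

0.431 BTU

4.92 yd × 0.9144 → 4.49885 m
W = F × d = 101 N × 4.49885 m = 454.384 J
454.384 J ÷ (1055.06 J/BTU) = 0.430671 BTU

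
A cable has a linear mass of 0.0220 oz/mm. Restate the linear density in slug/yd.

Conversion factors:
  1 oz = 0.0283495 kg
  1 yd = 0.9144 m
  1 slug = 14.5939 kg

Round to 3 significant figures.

0.0220 oz/mm × 0.0283495 kg/oz ÷ 0.001 m/mm = 0.623689 kg/m
0.623689 kg/m ÷ 14.5939 kg/slug × 0.9144 m/yd = 0.0390781 slug/yd

0.0391 slug/yd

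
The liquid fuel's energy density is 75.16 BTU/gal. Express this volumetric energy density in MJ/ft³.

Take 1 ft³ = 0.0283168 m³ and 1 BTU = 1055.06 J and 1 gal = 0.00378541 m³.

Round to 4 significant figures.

75.16 BTU/gal × 1055.06 J/BTU ÷ 0.00378541 m³/gal = 2.09484×10⁷ J/m³
2.09484×10⁷ J/m³ ÷ 1000000 J/MJ × 0.0283168 m³/ft³ = 0.593192 MJ/ft³

0.5932 MJ/ft³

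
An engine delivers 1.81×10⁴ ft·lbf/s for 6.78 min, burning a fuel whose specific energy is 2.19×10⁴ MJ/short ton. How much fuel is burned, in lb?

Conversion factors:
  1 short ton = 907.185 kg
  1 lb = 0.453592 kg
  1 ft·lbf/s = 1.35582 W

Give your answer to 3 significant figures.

1.81×10⁴ ft·lbf/s → 24540.3 W
6.78 min → 406.8 s
E = P × t = 24540.3 × 406.8 = 9.98299×10⁶ J
2.19×10⁴ MJ/short ton → 2.41406×10⁷ J/kg
m = E / e_s = 9.98299×10⁶ / 2.41406×10⁷ = 0.413535 kg
In lb: 0.413535 / 0.453592 = 0.911689 lb

0.912 lb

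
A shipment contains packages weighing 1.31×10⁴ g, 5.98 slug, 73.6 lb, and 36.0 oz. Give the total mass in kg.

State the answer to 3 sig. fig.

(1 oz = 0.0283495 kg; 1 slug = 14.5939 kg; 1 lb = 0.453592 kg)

135 kg

1.31×10⁴ g × 0.001 = 13.1 kg
5.98 slug × 14.5939 = 87.2715 kg
73.6 lb × 0.453592 = 33.3844 kg
36.0 oz × 0.0283495 = 1.02058 kg
Sum: 13.1 + 87.2715 + 33.3844 + 1.02058 = 134.776 kg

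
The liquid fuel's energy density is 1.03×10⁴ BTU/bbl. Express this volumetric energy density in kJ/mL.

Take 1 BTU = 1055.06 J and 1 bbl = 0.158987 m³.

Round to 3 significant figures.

1.03×10⁴ BTU/bbl × 1055.06 J/BTU ÷ 0.158987 m³/bbl = 6.83522×10⁷ J/m³
6.83522×10⁷ J/m³ ÷ 1000 J/kJ × 10⁻⁶ m³/mL = 0.0683522 kJ/mL

0.0684 kJ/mL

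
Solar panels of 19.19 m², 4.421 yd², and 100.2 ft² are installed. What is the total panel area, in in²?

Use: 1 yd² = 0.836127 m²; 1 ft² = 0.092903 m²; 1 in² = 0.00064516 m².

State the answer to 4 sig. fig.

19.19 m² (already m²)
4.421 yd² × 0.836127 = 3.69652 m²
100.2 ft² × 0.092903 = 9.30888 m²
Sum: 19.19 + 3.69652 + 9.30888 = 32.1954 m²
In in²: 32.1954 / 0.00064516 = 49903 in²

4.990×10⁴ in²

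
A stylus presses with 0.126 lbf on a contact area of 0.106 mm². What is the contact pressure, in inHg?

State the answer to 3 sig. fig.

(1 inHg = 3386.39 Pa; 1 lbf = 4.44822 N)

1560 inHg

0.126 lbf × 4.44822 → 0.560476 N
0.106 mm² × 10⁻⁶ → 1.06×10⁻⁷ m²
P = F / A = 0.560476 N / 1.06×10⁻⁷ m² = 5.28751×10⁶ Pa
5.28751×10⁶ Pa ÷ (3386.39 Pa/inHg) = 1561.4 inHg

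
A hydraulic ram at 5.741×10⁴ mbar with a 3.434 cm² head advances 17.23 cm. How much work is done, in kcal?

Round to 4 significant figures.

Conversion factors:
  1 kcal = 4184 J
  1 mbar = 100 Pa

5.741×10⁴ mbar → 5.741×10⁶ Pa
3.434 cm² → 3.434×10⁻⁴ m²
F = P × A = 5.741×10⁶ × 3.434×10⁻⁴ = 1971.46 N
17.23 cm → 0.1723 m
W = F × d = 1971.46 × 0.1723 = 339.683 J
In kcal: 339.683 / 4184 = 0.0811862 kcal

0.08119 kcal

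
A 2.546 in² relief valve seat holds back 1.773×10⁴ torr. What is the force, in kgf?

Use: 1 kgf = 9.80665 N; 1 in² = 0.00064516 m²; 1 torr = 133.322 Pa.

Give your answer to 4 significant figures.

1.773×10⁴ torr × 133.322 = 2.3638×10⁶ Pa
2.546 in² × 0.00064516 = 0.00164258 m²
F = P × A = 2.3638×10⁶ Pa × 0.00164258 m² = 3882.73 N
3882.73 N ÷ (9.80665 N/kgf) = 395.928 kgf

395.9 kgf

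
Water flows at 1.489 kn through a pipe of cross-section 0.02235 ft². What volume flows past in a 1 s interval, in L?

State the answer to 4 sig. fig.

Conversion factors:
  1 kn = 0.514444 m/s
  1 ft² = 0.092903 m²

1.489 kn × 0.514444 → 0.766007 m/s
0.02235 ft² × 0.092903 → 0.00207638 m²
V = v × A × t = 0.766007 m/s × 0.00207638 m² × 1 s = 0.00159052 m³
0.00159052 m³ ÷ (0.001 m³/L) = 1.59052 L

1.591 L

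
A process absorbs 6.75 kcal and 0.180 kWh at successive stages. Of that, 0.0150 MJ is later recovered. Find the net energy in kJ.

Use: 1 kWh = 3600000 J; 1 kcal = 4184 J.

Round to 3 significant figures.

661 kJ

6.75 kcal × 4184 = 28242 J
0.180 kWh × 3600000 = 648000 J
0.0150 MJ × 1000000 = 15000 J
Net: 28242 + 648000 − 15000 = 661242 J
In kJ: 661242 / 1000 = 661.242 kJ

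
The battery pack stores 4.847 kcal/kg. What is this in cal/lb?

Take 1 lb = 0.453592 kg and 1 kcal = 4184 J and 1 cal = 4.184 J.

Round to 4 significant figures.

4.847 kcal/kg × 4184 J/kcal = 20279.8 J/kg
20279.8 J/kg ÷ 4.184 J/cal × 0.453592 kg/lb = 2198.56 cal/lb

2199 cal/lb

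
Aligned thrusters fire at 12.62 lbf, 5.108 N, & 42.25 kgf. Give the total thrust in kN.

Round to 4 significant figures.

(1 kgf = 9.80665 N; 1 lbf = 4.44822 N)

12.62 lbf × 4.44822 = 56.1365 N
5.108 N (already N)
42.25 kgf × 9.80665 = 414.331 N
Combined: 56.1365 + 5.108 + 414.331 = 475.576 N
In kN: 475.576 / 1000 = 0.475576 kN

0.4756 kN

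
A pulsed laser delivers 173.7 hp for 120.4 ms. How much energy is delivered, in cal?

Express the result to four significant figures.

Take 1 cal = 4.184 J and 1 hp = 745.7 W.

3727 cal

173.7 hp × 745.7 → 129528 W
120.4 ms × 0.001 → 0.1204 s
E = P × t = 129528 W × 0.1204 s = 15595.2 J
15595.2 J ÷ (4.184 J/cal) = 3727.34 cal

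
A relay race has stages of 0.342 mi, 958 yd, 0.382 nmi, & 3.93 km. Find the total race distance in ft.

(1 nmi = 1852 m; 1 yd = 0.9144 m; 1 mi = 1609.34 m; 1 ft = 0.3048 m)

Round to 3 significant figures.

0.342 mi × 1609.34 = 550.394 m
958 yd × 0.9144 = 875.995 m
0.382 nmi × 1852 = 707.464 m
3.93 km × 1000 = 3930 m
Total: 550.394 + 875.995 + 707.464 + 3930 = 6063.85 m
In ft: 6063.85 / 0.3048 = 19894.5 ft

1.99×10⁴ ft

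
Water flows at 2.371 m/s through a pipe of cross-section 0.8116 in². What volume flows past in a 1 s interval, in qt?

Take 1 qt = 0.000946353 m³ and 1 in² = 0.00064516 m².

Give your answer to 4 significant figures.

1.312 qt

0.8116 in² × 0.00064516 = 5.23612×10⁻⁴ m²
V = v × A × t = 2.371 m/s × 5.23612×10⁻⁴ m² × 1 s = 0.00124148 m³
0.00124148 m³ ÷ (0.000946353 m³/qt) = 1.31186 qt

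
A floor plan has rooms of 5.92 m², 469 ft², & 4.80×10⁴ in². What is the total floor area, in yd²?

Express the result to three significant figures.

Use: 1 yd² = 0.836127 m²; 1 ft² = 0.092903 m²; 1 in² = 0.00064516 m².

5.92 m² (already m²)
469 ft² × 0.092903 → 43.5715 m²
4.80×10⁴ in² × 0.00064516 → 30.9677 m²
Sum: 5.92 + 43.5715 + 30.9677 = 80.4592 m²
In yd²: 80.4592 / 0.836127 = 96.2284 yd²

96.2 yd²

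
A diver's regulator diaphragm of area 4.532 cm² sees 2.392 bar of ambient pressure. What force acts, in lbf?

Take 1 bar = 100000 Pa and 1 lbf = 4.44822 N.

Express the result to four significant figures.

24.37 lbf

2.392 bar × 100000 = 239200 Pa
4.532 cm² × 0.0001 = 4.532×10⁻⁴ m²
F = P × A = 239200 Pa × 4.532×10⁻⁴ m² = 108.405 N
108.405 N ÷ (4.44822 N/lbf) = 24.3704 lbf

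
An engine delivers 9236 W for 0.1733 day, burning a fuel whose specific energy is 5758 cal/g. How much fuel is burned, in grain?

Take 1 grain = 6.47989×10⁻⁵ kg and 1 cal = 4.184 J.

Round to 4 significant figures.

8.859×10⁴ grain

0.1733 day → 14973.1 s
E = P × t = 9236 × 14973.1 = 1.38292×10⁸ J
5758 cal/g → 2.40915×10⁷ J/kg
m = E / e_s = 1.38292×10⁸ / 2.40915×10⁷ = 5.74028 kg
In grain: 5.74028 / 6.47989×10⁻⁵ = 88586.1 grain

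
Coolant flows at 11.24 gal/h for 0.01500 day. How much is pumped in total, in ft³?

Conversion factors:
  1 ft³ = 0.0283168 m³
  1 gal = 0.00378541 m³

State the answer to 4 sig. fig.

11.24 gal/h → 1.18189×10⁻⁵ m³/s
0.01500 day → 1296 s
V = Q × t = 1.18189×10⁻⁵ × 1296 = 0.0153173 m³
In ft³: 0.0153173 / 0.0283168 = 0.540926 ft³

0.5409 ft³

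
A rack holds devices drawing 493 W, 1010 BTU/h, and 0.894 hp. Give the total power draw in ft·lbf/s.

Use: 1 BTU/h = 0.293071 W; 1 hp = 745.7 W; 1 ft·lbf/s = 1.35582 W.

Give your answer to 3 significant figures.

1070 ft·lbf/s

493 W (already W)
1010 BTU/h × 0.293071 = 296.002 W
0.894 hp × 745.7 = 666.656 W
Sum: 493 + 296.002 + 666.656 = 1455.66 W
In ft·lbf/s: 1455.66 / 1.35582 = 1073.64 ft·lbf/s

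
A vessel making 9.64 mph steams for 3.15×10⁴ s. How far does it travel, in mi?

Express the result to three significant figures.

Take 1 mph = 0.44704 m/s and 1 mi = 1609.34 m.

9.64 mph × 0.44704 = 4.30947 m/s
d = v × t = 4.30947 m/s × 31500 s = 135748 m
135748 m ÷ (1609.34 m/mi) = 84.3501 mi

84.4 mi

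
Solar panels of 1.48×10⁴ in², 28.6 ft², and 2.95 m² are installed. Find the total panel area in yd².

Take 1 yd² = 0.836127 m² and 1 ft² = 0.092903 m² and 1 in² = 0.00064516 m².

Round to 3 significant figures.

18.1 yd²

1.48×10⁴ in² × 0.00064516 = 9.54837 m²
28.6 ft² × 0.092903 = 2.65703 m²
2.95 m² (already m²)
Combined: 9.54837 + 2.65703 + 2.95 = 15.1554 m²
In yd²: 15.1554 / 0.836127 = 18.1257 yd²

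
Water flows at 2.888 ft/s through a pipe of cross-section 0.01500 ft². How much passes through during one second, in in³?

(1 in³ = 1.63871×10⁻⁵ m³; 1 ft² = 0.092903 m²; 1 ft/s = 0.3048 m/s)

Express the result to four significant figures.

74.86 in³

2.888 ft/s × 0.3048 → 0.880262 m/s
0.01500 ft² × 0.092903 → 0.00139354 m²
V = v × A × t = 0.880262 m/s × 0.00139354 m² × 1 s = 0.00122668 m³
0.00122668 m³ ÷ (1.63871×10⁻⁵ m³/in³) = 74.8564 in³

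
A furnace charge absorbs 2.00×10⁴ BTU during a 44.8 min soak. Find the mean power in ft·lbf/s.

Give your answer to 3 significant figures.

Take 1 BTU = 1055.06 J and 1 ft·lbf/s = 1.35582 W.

2.00×10⁴ BTU × 1055.06 → 2.11012×10⁷ J
44.8 min × 60 → 2688 s
P = E / t = 2.11012×10⁷ J / 2688 s = 7850.15 W
7850.15 W ÷ (1.35582 W/ft·lbf/s) = 5789.96 ft·lbf/s

5790 ft·lbf/s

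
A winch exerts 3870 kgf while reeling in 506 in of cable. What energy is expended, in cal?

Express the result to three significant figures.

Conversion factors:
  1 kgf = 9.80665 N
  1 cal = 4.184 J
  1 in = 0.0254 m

3870 kgf × 9.80665 = 37951.7 N
506 in × 0.0254 = 12.8524 m
W = F × d = 37951.7 N × 12.8524 m = 487770 J
487770 J ÷ (4.184 J/cal) = 116580 cal

1.17×10⁵ cal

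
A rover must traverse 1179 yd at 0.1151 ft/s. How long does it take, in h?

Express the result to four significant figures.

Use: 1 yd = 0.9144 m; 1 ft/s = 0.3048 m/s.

1179 yd × 0.9144 = 1078.08 m
0.1151 ft/s × 0.3048 = 0.0350825 m/s
t = d / v = 1078.08 m / 0.0350825 m/s = 30729.9 s
30729.9 s ÷ (3600 s/h) = 8.53608 h

8.536 h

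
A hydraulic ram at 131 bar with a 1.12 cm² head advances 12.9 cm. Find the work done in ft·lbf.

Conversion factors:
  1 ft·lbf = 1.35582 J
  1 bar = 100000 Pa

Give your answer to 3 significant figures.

131 bar → 1.31×10⁷ Pa
1.12 cm² → 1.12×10⁻⁴ m²
F = P × A = 1.31×10⁷ × 1.12×10⁻⁴ = 1467.2 N
12.9 cm → 0.129 m
W = F × d = 1467.2 × 0.129 = 189.269 J
In ft·lbf: 189.269 / 1.35582 = 139.597 ft·lbf

140 ft·lbf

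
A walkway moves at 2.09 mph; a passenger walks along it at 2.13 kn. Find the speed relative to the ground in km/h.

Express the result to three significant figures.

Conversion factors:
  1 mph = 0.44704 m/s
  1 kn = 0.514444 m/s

7.31 km/h

2.09 mph × 0.44704 → 0.934314 m/s
2.13 kn × 0.514444 → 1.09577 m/s
Total: 0.934314 + 1.09577 = 2.03008 m/s
In km/h: 2.03008 / (1/3.6) = 7.30829 km/h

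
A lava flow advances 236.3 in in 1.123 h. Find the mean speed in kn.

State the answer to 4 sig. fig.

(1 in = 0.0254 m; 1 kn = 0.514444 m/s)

236.3 in × 0.0254 = 6.00202 m
1.123 h × 3600 = 4042.8 s
v = d / t = 6.00202 m / 4042.8 s = 0.00148462 m/s
0.00148462 m/s ÷ (0.514444 m/s/kn) = 0.00288587 kn

0.002886 kn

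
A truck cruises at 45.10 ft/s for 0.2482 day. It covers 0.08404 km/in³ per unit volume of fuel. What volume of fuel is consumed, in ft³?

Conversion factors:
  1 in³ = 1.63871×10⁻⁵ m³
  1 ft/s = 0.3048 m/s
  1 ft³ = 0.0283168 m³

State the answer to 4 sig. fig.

2.030 ft³

45.10 ft/s → 13.7465 m/s
0.2482 day → 21444.5 s
d = v × t = 13.7465 × 21444.5 = 294787 m
0.08404 km/in³ → 5.12842×10⁶ m/m³
V = d / (distance per unit fuel) = 294787 / 5.12842×10⁶ = 0.0574811 m³
In ft³: 0.0574811 / 0.0283168 = 2.02993 ft³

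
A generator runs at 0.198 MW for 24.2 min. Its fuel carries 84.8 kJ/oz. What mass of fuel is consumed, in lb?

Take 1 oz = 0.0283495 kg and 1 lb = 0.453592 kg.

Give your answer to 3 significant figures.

212 lb

0.198 MW → 198000 W
24.2 min → 1452 s
E = P × t = 198000 × 1452 = 2.87496×10⁸ J
84.8 kJ/oz → 2.99123×10⁶ J/kg
m = E / e_s = 2.87496×10⁸ / 2.99123×10⁶ = 96.113 kg
In lb: 96.113 / 0.453592 = 211.893 lb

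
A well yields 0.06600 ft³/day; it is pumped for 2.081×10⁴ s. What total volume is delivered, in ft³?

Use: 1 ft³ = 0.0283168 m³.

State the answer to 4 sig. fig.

0.06600 ft³/day → 2.16309×10⁻⁸ m³/s
V = Q × t = 2.16309×10⁻⁸ × 20810 = 4.50139×10⁻⁴ m³
In ft³: 4.50139×10⁻⁴ / 0.0283168 = 0.0158965 ft³

0.01590 ft³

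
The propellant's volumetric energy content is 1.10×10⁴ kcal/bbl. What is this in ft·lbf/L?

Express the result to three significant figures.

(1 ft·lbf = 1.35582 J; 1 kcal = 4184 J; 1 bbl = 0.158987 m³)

1.10×10⁴ kcal/bbl × 4184 J/kcal ÷ 0.158987 m³/bbl = 2.89483×10⁸ J/m³
2.89483×10⁸ J/m³ ÷ 1.35582 J/ft·lbf × 0.001 m³/L = 213511 ft·lbf/L

2.14×10⁵ ft·lbf/L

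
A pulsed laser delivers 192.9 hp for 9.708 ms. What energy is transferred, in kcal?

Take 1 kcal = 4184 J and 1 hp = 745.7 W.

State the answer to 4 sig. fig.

192.9 hp × 745.7 = 143846 W
9.708 ms × 0.001 = 0.009708 s
E = P × t = 143846 W × 0.009708 s = 1396.46 J
1396.46 J ÷ (4184 J/kcal) = 0.333762 kcal

0.3338 kcal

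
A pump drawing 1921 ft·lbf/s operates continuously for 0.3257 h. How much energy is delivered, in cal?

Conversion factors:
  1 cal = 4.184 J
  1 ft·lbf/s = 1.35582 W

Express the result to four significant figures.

1921 ft·lbf/s × 1.35582 = 2604.53 W
0.3257 h × 3600 = 1172.52 s
E = P × t = 2604.53 W × 1172.52 s = 3.05386×10⁶ J
3.05386×10⁶ J ÷ (4.184 J/cal) = 729890 cal

7.299×10⁵ cal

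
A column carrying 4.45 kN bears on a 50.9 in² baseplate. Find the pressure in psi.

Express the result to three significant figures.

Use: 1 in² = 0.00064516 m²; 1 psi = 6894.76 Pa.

19.7 psi

4.45 kN × 1000 → 4450 N
50.9 in² × 0.00064516 → 0.0328386 m²
P = F / A = 4450 N / 0.0328386 m² = 135511 Pa
135511 Pa ÷ (6894.76 Pa/psi) = 19.6542 psi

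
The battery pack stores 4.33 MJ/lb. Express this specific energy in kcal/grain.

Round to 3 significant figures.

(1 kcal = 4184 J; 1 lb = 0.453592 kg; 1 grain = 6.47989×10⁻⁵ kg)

0.148 kcal/grain

4.33 MJ/lb × 1000000 J/MJ ÷ 0.453592 kg/lb = 9.54602×10⁶ J/kg
9.54602×10⁶ J/kg ÷ 4184 J/kcal × 6.47989×10⁻⁵ kg/grain = 0.147842 kcal/grain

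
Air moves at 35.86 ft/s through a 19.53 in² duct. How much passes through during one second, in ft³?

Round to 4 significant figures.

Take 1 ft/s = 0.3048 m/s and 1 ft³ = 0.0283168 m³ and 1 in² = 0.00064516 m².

35.86 ft/s × 0.3048 → 10.9301 m/s
19.53 in² × 0.00064516 → 0.0126 m²
V = v × A × t = 10.9301 m/s × 0.0126 m² × 1 s = 0.137719 m³
0.137719 m³ ÷ (0.0283168 m³/ft³) = 4.86351 ft³

4.864 ft³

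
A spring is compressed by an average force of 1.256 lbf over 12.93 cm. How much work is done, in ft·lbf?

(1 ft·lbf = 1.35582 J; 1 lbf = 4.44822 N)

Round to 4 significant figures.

0.5328 ft·lbf

1.256 lbf × 4.44822 = 5.58696 N
12.93 cm × 0.01 = 0.1293 m
W = F × d = 5.58696 N × 0.1293 m = 0.722394 J
0.722394 J ÷ (1.35582 J/ft·lbf) = 0.53281 ft·lbf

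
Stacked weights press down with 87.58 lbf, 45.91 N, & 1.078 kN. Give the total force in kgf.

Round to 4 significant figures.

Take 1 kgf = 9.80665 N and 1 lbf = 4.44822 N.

154.3 kgf

87.58 lbf × 4.44822 = 389.575 N
45.91 N (already N)
1.078 kN × 1000 = 1078 N
Total: 389.575 + 45.91 + 1078 = 1513.48 N
In kgf: 1513.48 / 9.80665 = 154.332 kgf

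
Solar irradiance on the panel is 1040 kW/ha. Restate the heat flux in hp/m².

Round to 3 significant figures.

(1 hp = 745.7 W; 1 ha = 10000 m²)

0.139 hp/m²

1040 kW/ha × 1000 W/kW ÷ 10000 m²/ha = 104 W/m²
104 W/m² ÷ 745.7 W/hp = 0.139466 hp/m²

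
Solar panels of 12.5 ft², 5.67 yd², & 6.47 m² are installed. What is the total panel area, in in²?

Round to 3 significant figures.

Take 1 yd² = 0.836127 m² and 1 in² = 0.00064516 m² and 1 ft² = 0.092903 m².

12.5 ft² × 0.092903 = 1.16129 m²
5.67 yd² × 0.836127 = 4.74084 m²
6.47 m² (already m²)
Sum: 1.16129 + 4.74084 + 6.47 = 12.3721 m²
In in²: 12.3721 / 0.00064516 = 19176.8 in²

1.92×10⁴ in²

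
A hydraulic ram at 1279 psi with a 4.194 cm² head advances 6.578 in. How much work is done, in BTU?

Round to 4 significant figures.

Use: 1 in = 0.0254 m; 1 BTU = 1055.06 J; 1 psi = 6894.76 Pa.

0.5857 BTU

1279 psi → 8.8184×10⁶ Pa
4.194 cm² → 4.194×10⁻⁴ m²
F = P × A = 8.8184×10⁶ × 4.194×10⁻⁴ = 3698.44 N
6.578 in → 0.167081 m
W = F × d = 3698.44 × 0.167081 = 617.939 J
In BTU: 617.939 / 1055.06 = 0.585691 BTU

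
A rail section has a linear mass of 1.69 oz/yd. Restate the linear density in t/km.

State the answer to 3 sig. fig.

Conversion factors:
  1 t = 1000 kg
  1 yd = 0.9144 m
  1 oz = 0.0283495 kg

0.0524 t/km

1.69 oz/yd × 0.0283495 kg/oz ÷ 0.9144 m/yd = 0.0523957 kg/m
0.0523957 kg/m ÷ 1000 kg/t × 1000 m/km = 0.0523957 t/km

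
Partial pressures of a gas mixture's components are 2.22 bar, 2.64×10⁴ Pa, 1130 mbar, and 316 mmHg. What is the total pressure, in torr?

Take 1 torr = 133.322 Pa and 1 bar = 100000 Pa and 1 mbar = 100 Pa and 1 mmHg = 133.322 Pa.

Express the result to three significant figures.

2.22 bar × 100000 = 222000 Pa
2.64×10⁴ Pa (already Pa)
1130 mbar × 100 = 113000 Pa
316 mmHg × 133.322 = 42129.8 Pa
Sum: 222000 + 26400 + 113000 + 42129.8 = 403530 Pa
In torr: 403530 / 133.322 = 3026.73 torr

3030 torr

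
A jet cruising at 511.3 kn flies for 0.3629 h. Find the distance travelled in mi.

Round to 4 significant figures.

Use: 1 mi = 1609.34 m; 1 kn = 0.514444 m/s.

511.3 kn × 0.514444 = 263.035 m/s
0.3629 h × 3600 = 1306.44 s
d = v × t = 263.035 m/s × 1306.44 s = 343639 m
343639 m ÷ (1609.34 m/mi) = 213.528 mi

213.5 mi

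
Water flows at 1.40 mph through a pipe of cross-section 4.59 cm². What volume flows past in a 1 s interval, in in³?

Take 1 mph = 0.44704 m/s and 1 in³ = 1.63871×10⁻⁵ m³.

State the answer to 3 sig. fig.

17.5 in³

1.40 mph × 0.44704 → 0.625856 m/s
4.59 cm² × 0.0001 → 4.59×10⁻⁴ m²
V = v × A × t = 0.625856 m/s × 4.59×10⁻⁴ m² × 1 s = 2.87268×10⁻⁴ m³
2.87268×10⁻⁴ m³ ÷ (1.63871×10⁻⁵ m³/in³) = 17.5301 in³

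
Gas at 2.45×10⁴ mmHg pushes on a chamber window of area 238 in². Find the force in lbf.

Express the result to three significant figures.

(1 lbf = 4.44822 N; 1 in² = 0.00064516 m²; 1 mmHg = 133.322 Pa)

2.45×10⁴ mmHg × 133.322 → 3.26639×10⁶ Pa
238 in² × 0.00064516 → 0.153548 m²
F = P × A = 3.26639×10⁶ Pa × 0.153548 m² = 501548 N
501548 N ÷ (4.44822 N/lbf) = 112753 lbf

1.13×10⁵ lbf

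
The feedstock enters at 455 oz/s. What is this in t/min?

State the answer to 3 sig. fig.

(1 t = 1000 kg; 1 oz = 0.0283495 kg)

455 oz/s × 0.0283495 kg/oz = 12.899 kg/s
12.899 kg/s ÷ 1000 kg/t × 60 s/min = 0.77394 t/min

0.774 t/min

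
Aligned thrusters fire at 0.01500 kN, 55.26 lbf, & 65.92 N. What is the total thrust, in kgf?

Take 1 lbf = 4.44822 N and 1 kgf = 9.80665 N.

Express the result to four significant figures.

33.32 kgf

0.01500 kN × 1000 = 15 N
55.26 lbf × 4.44822 = 245.809 N
65.92 N (already N)
Combined: 15 + 245.809 + 65.92 = 326.729 N
In kgf: 326.729 / 9.80665 = 33.3171 kgf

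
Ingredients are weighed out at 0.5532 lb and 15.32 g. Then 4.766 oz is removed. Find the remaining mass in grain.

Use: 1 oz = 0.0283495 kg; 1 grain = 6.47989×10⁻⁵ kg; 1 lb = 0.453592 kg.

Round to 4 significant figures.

2024 grain

0.5532 lb × 0.453592 = 0.250927 kg
15.32 g × 0.001 = 0.01532 kg
4.766 oz × 0.0283495 = 0.135114 kg
Net: 0.250927 + 0.01532 − 0.135114 = 0.131133 kg
In grain: 0.131133 / 6.47989×10⁻⁵ = 2023.69 grain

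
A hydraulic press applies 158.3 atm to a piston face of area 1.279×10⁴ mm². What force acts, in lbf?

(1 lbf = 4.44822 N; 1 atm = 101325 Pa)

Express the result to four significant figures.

158.3 atm × 101325 = 1.60397×10⁷ Pa
1.279×10⁴ mm² × 10⁻⁶ = 0.01279 m²
F = P × A = 1.60397×10⁷ Pa × 0.01279 m² = 205148 N
205148 N ÷ (4.44822 N/lbf) = 46119.1 lbf

4.612×10⁴ lbf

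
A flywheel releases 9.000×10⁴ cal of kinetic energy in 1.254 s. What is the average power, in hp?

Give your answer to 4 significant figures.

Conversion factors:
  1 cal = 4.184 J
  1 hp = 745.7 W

9.000×10⁴ cal × 4.184 = 376560 J
P = E / t = 376560 J / 1.254 s = 300287 W
300287 W ÷ (745.7 W/hp) = 402.691 hp

402.7 hp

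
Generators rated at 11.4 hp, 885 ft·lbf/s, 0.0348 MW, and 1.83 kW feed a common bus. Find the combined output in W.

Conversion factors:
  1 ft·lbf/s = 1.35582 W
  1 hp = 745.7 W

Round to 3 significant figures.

11.4 hp × 745.7 = 8500.98 W
885 ft·lbf/s × 1.35582 = 1199.9 W
0.0348 MW × 1000000 = 34800 W
1.83 kW × 1000 = 1830 W
Total: 8500.98 + 1199.9 + 34800 + 1830 = 46330.9 W

4.63×10⁴ W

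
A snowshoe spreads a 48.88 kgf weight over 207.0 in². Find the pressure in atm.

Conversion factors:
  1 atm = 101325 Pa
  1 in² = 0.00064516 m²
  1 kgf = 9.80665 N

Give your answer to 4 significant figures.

48.88 kgf × 9.80665 = 479.349 N
207.0 in² × 0.00064516 = 0.133548 m²
P = F / A = 479.349 N / 0.133548 m² = 3589.34 Pa
3589.34 Pa ÷ (101325 Pa/atm) = 0.035424 atm

0.03542 atm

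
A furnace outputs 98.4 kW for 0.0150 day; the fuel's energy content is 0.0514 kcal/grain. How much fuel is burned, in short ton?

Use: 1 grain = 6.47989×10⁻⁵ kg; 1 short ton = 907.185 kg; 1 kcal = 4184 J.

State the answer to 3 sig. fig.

0.0424 short ton

98.4 kW → 98400 W
0.0150 day → 1296 s
E = P × t = 98400 × 1296 = 1.27526×10⁸ J
0.0514 kcal/grain → 3.31885×10⁶ J/kg
m = E / e_s = 1.27526×10⁸ / 3.31885×10⁶ = 38.4248 kg
In short ton: 38.4248 / 907.185 = 0.0423561 short ton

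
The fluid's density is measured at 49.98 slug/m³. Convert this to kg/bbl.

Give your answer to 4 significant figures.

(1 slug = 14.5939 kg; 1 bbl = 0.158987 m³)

116.0 kg/bbl

49.98 slug/m³ × 14.5939 kg/slug = 729.403 kg/m³
729.403 kg/m³ × 0.158987 m³/bbl = 115.966 kg/bbl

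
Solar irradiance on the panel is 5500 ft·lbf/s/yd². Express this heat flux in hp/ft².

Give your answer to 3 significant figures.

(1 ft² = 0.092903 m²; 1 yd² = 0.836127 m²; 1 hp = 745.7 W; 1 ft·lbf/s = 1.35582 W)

1.11 hp/ft²

5500 ft·lbf/s/yd² × 1.35582 W/ft·lbf/s ÷ 0.836127 m²/yd² = 8918.51 W/m²
8918.51 W/m² ÷ 745.7 W/hp × 0.092903 m²/ft² = 1.11111 hp/ft²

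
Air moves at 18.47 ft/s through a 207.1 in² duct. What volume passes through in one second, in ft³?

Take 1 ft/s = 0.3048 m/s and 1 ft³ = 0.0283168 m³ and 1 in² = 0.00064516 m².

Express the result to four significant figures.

26.56 ft³

18.47 ft/s × 0.3048 → 5.62966 m/s
207.1 in² × 0.00064516 → 0.133613 m²
V = v × A × t = 5.62966 m/s × 0.133613 m² × 1 s = 0.752196 m³
0.752196 m³ ÷ (0.0283168 m³/ft³) = 26.5636 ft³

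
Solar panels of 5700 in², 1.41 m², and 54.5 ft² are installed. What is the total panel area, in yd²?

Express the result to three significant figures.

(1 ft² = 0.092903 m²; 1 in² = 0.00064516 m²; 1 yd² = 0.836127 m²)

12.1 yd²

5700 in² × 0.00064516 = 3.67741 m²
1.41 m² (already m²)
54.5 ft² × 0.092903 = 5.06321 m²
Total: 3.67741 + 1.41 + 5.06321 = 10.1506 m²
In yd²: 10.1506 / 0.836127 = 12.14 yd²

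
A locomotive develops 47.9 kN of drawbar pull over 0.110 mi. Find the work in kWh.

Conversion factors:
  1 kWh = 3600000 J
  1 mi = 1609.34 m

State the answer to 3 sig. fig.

47.9 kN × 1000 = 47900 N
0.110 mi × 1609.34 = 177.027 m
W = F × d = 47900 N × 177.027 m = 8.47959×10⁶ J
8.47959×10⁶ J ÷ (3600000 J/kWh) = 2.35544 kWh

2.36 kWh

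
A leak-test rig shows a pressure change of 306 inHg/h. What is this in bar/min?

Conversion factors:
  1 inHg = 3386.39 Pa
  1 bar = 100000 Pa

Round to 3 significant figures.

306 inHg/h × 3386.39 Pa/inHg ÷ 3600 s/h = 287.843 Pa/s
287.843 Pa/s ÷ 100000 Pa/bar × 60 s/min = 0.172706 bar/min

0.173 bar/min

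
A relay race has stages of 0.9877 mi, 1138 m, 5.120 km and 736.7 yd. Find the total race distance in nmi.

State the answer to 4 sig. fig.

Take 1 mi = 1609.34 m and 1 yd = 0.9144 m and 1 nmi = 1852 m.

0.9877 mi × 1609.34 = 1589.55 m
1138 m (already m)
5.120 km × 1000 = 5120 m
736.7 yd × 0.9144 = 673.638 m
Total: 1589.55 + 1138 + 5120 + 673.638 = 8521.19 m
In nmi: 8521.19 / 1852 = 4.60107 nmi

4.601 nmi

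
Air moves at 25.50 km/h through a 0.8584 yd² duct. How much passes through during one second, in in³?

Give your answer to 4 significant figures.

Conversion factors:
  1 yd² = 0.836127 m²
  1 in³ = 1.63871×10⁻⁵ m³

25.50 km/h × (1/3.6) → 7.08333 m/s
0.8584 yd² × 0.836127 → 0.717731 m²
V = v × A × t = 7.08333 m/s × 0.717731 m² × 1 s = 5.08393 m³
5.08393 m³ ÷ (1.63871×10⁻⁵ m³/in³) = 310240 in³

3.102×10⁵ in³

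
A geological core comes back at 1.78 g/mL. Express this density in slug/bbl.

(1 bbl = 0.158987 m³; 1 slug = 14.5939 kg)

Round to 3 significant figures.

1.78 g/mL × 0.001 kg/g ÷ 10⁻⁶ m³/mL = 1780 kg/m³
1780 kg/m³ ÷ 14.5939 kg/slug × 0.158987 m³/bbl = 19.3914 slug/bbl

19.4 slug/bbl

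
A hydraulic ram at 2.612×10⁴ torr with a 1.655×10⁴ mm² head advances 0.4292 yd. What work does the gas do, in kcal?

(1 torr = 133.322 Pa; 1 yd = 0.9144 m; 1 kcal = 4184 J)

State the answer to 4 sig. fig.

2.612×10⁴ torr → 3.48237×10⁶ Pa
1.655×10⁴ mm² → 0.01655 m²
F = P × A = 3.48237×10⁶ × 0.01655 = 57633.2 N
0.4292 yd → 0.39246 m
W = F × d = 57633.2 × 0.39246 = 22618.7 J
In kcal: 22618.7 / 4184 = 5.406 kcal

5.406 kcal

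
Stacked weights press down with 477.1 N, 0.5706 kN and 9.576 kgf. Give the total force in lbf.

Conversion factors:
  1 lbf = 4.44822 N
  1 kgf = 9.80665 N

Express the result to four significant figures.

256.6 lbf

477.1 N (already N)
0.5706 kN × 1000 = 570.6 N
9.576 kgf × 9.80665 = 93.9085 N
Total: 477.1 + 570.6 + 93.9085 = 1141.61 N
In lbf: 1141.61 / 4.44822 = 256.644 lbf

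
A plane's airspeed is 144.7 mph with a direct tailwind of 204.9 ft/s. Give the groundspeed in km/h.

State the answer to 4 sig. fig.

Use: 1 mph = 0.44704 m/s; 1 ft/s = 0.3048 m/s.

144.7 mph × 0.44704 = 64.6867 m/s
204.9 ft/s × 0.3048 = 62.4535 m/s
Total: 64.6867 + 62.4535 = 127.14 m/s
In km/h: 127.14 / (1/3.6) = 457.704 km/h

457.7 km/h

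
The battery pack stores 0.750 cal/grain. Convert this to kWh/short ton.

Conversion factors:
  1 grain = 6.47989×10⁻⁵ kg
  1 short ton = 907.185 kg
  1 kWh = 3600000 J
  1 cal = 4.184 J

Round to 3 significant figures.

12.2 kWh/short ton

0.750 cal/grain × 4.184 J/cal ÷ 6.47989×10⁻⁵ kg/grain = 48426.7 J/kg
48426.7 J/kg ÷ 3600000 J/kWh × 907.185 kg/short ton = 12.2033 kWh/short ton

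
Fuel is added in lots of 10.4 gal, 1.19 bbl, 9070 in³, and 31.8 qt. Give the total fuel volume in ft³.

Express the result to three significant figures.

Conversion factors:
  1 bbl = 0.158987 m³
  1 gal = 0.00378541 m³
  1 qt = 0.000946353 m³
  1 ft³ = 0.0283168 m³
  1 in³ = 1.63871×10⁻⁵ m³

10.4 gal × 0.00378541 = 0.0393683 m³
1.19 bbl × 0.158987 = 0.189195 m³
9070 in³ × 1.63871×10⁻⁵ = 0.148631 m³
31.8 qt × 0.000946353 = 0.030094 m³
Combined: 0.0393683 + 0.189195 + 0.148631 + 0.030094 = 0.407288 m³
In ft³: 0.407288 / 0.0283168 = 14.3833 ft³

14.4 ft³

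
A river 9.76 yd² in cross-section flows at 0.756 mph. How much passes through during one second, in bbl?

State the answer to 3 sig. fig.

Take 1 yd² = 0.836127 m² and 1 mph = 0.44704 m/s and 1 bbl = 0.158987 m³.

0.756 mph × 0.44704 = 0.337962 m/s
9.76 yd² × 0.836127 = 8.1606 m²
V = v × A × t = 0.337962 m/s × 8.1606 m² × 1 s = 2.75797 m³
2.75797 m³ ÷ (0.158987 m³/bbl) = 17.3471 bbl

17.3 bbl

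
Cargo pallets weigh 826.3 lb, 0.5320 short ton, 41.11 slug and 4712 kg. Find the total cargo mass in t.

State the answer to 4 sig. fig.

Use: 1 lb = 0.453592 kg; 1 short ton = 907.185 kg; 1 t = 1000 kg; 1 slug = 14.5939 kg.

826.3 lb × 0.453592 = 374.803 kg
0.5320 short ton × 907.185 = 482.622 kg
41.11 slug × 14.5939 = 599.955 kg
4712 kg (already kg)
Combined: 374.803 + 482.622 + 599.955 + 4712 = 6169.38 kg
In t: 6169.38 / 1000 = 6.16938 t

6.169 t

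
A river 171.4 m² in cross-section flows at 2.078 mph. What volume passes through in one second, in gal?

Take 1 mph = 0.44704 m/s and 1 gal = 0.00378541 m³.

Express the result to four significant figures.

4.206×10⁴ gal

2.078 mph × 0.44704 = 0.928949 m/s
V = v × A × t = 0.928949 m/s × 171.4 m² × 1 s = 159.222 m³
159.222 m³ ÷ (0.00378541 m³/gal) = 42062 gal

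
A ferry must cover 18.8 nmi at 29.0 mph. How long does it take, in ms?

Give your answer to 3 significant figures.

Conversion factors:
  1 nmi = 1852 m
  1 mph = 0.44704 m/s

2.69×10⁶ ms

18.8 nmi × 1852 = 34817.6 m
29.0 mph × 0.44704 = 12.9642 m/s
t = d / v = 34817.6 m / 12.9642 m/s = 2685.67 s
2685.67 s ÷ (0.001 s/ms) = 2.68567×10⁶ ms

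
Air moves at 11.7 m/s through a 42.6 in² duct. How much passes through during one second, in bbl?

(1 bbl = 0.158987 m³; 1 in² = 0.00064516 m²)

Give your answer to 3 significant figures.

42.6 in² × 0.00064516 = 0.0274838 m²
V = v × A × t = 11.7 m/s × 0.0274838 m² × 1 s = 0.32156 m³
0.32156 m³ ÷ (0.158987 m³/bbl) = 2.02256 bbl

2.02 bbl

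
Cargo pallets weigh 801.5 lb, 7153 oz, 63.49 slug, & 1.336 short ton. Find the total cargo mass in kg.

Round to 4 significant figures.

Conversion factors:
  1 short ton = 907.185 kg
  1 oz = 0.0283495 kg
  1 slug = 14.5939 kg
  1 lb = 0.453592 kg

2705 kg

801.5 lb × 0.453592 → 363.554 kg
7153 oz × 0.0283495 → 202.784 kg
63.49 slug × 14.5939 → 926.567 kg
1.336 short ton × 907.185 → 1212 kg
Sum: 363.554 + 202.784 + 926.567 + 1212 = 2704.9 kg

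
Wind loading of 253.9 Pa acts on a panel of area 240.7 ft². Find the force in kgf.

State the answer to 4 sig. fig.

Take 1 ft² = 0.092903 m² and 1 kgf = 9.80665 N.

240.7 ft² × 0.092903 = 22.3618 m²
F = P × A = 253.9 Pa × 22.3618 m² = 5677.66 N
5677.66 N ÷ (9.80665 N/kgf) = 578.96 kgf

579.0 kgf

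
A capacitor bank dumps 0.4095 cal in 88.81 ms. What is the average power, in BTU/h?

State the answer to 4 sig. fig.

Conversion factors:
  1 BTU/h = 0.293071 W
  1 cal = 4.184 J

0.4095 cal × 4.184 → 1.71335 J
88.81 ms × 0.001 → 0.08881 s
P = E / t = 1.71335 J / 0.08881 s = 19.2923 W
19.2923 W ÷ (0.293071 W/BTU/h) = 65.8281 BTU/h

65.83 BTU/h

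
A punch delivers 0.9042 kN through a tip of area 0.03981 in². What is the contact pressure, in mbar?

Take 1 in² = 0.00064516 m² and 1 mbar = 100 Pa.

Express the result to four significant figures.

0.9042 kN × 1000 → 904.2 N
0.03981 in² × 0.00064516 → 2.56838×10⁻⁵ m²
P = F / A = 904.2 N / 2.56838×10⁻⁵ m² = 3.52051×10⁷ Pa
3.52051×10⁷ Pa ÷ (100 Pa/mbar) = 352051 mbar

3.521×10⁵ mbar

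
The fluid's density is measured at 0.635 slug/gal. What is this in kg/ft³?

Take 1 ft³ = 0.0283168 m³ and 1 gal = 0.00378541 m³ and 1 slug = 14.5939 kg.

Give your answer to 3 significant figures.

69.3 kg/ft³

0.635 slug/gal × 14.5939 kg/slug ÷ 0.00378541 m³/gal = 2448.12 kg/m³
2448.12 kg/m³ × 0.0283168 m³/ft³ = 69.3229 kg/ft³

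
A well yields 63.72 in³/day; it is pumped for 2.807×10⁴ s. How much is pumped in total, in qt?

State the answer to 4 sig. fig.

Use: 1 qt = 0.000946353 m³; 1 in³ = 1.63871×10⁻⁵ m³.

0.3585 qt

63.72 in³/day → 1.20855×10⁻⁸ m³/s
V = Q × t = 1.20855×10⁻⁸ × 28070 = 3.3924×10⁻⁴ m³
In qt: 3.3924×10⁻⁴ / 0.000946353 = 0.358471 qt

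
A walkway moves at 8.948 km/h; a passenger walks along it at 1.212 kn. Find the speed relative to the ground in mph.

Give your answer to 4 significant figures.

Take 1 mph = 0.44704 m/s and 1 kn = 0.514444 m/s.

8.948 km/h × (1/3.6) → 2.48556 m/s
1.212 kn × 0.514444 → 0.623506 m/s
Total: 2.48556 + 0.623506 = 3.10907 m/s
In mph: 3.10907 / 0.44704 = 6.95479 mph

6.955 mph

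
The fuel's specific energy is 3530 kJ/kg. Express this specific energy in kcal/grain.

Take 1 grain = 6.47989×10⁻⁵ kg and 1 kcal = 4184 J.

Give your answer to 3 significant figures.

0.0547 kcal/grain

3530 kJ/kg × 1000 J/kJ = 3.53×10⁶ J/kg
3.53×10⁶ J/kg ÷ 4184 J/kcal × 6.47989×10⁻⁵ kg/grain = 0.0546702 kcal/grain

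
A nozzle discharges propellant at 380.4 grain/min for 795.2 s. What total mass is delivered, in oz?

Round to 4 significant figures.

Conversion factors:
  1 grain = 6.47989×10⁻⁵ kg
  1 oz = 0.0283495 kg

11.52 oz

380.4 grain/min → 4.10825×10⁻⁴ kg/s
m = ṁ × t = 4.10825×10⁻⁴ × 795.2 = 0.326688 kg
In oz: 0.326688 / 0.0283495 = 11.5236 oz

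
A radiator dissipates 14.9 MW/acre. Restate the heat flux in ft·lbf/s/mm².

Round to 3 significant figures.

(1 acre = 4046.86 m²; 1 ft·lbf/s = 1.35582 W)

0.00272 ft·lbf/s/mm²

14.9 MW/acre × 1000000 W/MW ÷ 4046.86 m²/acre = 3681.87 W/m²
3681.87 W/m² ÷ 1.35582 W/ft·lbf/s × 10⁻⁶ m²/mm² = 0.0027156 ft·lbf/s/mm²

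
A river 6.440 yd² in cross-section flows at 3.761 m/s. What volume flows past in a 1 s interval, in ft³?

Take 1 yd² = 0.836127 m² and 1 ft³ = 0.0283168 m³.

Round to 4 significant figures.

6.440 yd² × 0.836127 → 5.38466 m²
V = v × A × t = 3.761 m/s × 5.38466 m² × 1 s = 20.2517 m³
20.2517 m³ ÷ (0.0283168 m³/ft³) = 715.183 ft³

715.2 ft³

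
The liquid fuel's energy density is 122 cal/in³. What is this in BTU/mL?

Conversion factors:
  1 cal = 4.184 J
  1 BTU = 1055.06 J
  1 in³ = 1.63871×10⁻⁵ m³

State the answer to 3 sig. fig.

0.0295 BTU/mL

122 cal/in³ × 4.184 J/cal ÷ 1.63871×10⁻⁵ m³/in³ = 3.11494×10⁷ J/m³
3.11494×10⁷ J/m³ ÷ 1055.06 J/BTU × 10⁻⁶ m³/mL = 0.0295238 BTU/mL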